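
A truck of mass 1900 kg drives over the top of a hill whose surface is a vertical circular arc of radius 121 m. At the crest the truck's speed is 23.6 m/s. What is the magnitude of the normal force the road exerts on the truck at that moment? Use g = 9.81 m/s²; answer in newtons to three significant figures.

At the crest the centripetal acceleration points downward (toward the centre of the arc), so mg − N = mv²/r.
N = m(g − v²/r) = 1900 × (9.81 − (23.6)²/121) = 1900 × (9.81 − 4.603) = 1900 × 5.207 = 9893 N.

9890 N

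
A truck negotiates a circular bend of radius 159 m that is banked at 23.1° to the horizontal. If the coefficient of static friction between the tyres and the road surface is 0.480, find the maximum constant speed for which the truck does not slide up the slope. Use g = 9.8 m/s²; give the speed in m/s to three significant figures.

At the maximum speed, friction acts down the slope at its limiting value f = μN. Radially (horizontal, toward centre): N sinθ + μN cosθ = mv²/r. Vertically: N cosθ − μN sinθ = mg.
Dividing: v² = r g (sinθ + μcosθ)/(cosθ − μsinθ).
sinθ + μcosθ = 0.3923 + 0.480×0.9198 = 0.8339; cosθ − μsinθ = 0.9198 − 0.480×0.3923 = 0.7315.
v² = 159 × 9.8 × 0.8339/0.7315 = 1776 m²/s², so v = 42.15 m/s.

42.1 m/s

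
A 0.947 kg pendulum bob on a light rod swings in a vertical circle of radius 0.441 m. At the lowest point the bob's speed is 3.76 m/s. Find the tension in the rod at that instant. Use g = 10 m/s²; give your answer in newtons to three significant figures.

At the lowest point, T points up (toward the centre) and the weight mg points down (away from the centre), so the net inward force is T − mg = mv²/r.
T = m(v²/r + g) = 0.947 × ((3.76)²/0.441 + 10.0) = 0.947 × (32.06 + 10.0) = 0.947 × 42.06 = 39.83 N.

39.8 N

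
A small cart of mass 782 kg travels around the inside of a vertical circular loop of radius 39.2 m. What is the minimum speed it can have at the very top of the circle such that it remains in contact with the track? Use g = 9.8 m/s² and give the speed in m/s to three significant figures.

At the top, both weight mg and N point toward the centre: N + mg = mv²/r.
At minimum speed N → 0, so mg = mv_min²/r ⇒ v_min = √(g r) = √(9.8 × 39.2) = 19.60 m/s.

19.6 m/s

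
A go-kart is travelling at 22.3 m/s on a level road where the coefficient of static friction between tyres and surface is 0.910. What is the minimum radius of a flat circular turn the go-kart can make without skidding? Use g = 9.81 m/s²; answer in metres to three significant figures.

55.7 m

At the limit, μ_s m g = m v²/r, so r_min = v²/(μ_s g) = (22.3)²/(0.910 × 9.81) = 497.3/8.927 = 55.71 m.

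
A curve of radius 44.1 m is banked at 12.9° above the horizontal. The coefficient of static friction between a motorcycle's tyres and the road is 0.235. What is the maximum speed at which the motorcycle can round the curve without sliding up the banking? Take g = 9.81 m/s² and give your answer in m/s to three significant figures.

At the maximum speed, friction acts down the slope at its limiting value f = μN. Radially (horizontal, toward centre): N sinθ + μN cosθ = mv²/r. Vertically: N cosθ − μN sinθ = mg.
Dividing: v² = r g (sinθ + μcosθ)/(cosθ − μsinθ).
sinθ + μcosθ = 0.2233 + 0.235×0.9748 = 0.4523; cosθ − μsinθ = 0.9748 − 0.235×0.2233 = 0.9223.
v² = 44.1 × 9.81 × 0.4523/0.9223 = 212.2 m²/s², so v = 14.57 m/s.

14.6 m/s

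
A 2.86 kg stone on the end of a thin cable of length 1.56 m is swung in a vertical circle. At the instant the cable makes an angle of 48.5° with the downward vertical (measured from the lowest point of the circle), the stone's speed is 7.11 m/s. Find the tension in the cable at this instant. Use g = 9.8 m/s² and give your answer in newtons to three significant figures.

111 N

Take the radial direction toward the centre of the circle as positive. The component of the weight along the string toward the centre is −mg cos φ (φ measured from the bottom), so Newton's second law along the string gives T − mg cos φ = m v²/r.
cos 48.5° = 0.6626, so T = m(v²/r + g cos φ) = 2.86 × ((7.11)²/1.56 + 9.8 × 0.6626) = 2.86 × (32.41 + (6.494)) = 2.86 × 38.90 = 111.3 N.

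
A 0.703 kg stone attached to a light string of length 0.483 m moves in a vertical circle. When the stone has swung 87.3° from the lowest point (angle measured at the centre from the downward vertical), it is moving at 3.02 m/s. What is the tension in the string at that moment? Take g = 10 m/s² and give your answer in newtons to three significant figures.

Take the radial direction toward the centre of the circle as positive. The component of the weight along the string toward the centre is −mg cos φ (φ measured from the bottom), so Newton's second law along the string gives T − mg cos φ = m v²/r.
cos 87.3° = 0.04711, so T = m(v²/r + g cos φ) = 0.703 × ((3.02)²/0.483 + 10.0 × 0.04711) = 0.703 × (18.88 + (0.4711)) = 0.703 × 19.35 = 13.61 N.

13.6 N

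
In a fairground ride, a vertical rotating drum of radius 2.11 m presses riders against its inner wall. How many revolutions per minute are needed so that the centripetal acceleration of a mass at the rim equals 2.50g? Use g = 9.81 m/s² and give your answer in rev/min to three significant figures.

32.6 rev/min

Require ω²r = 2.50g, so ω = √(2.50 × 9.81/2.11) = 3.409 rad/s.
In rev/min: ω × 60/(2π) = 3.409 × 60/(2π) = 32.56 rev/min.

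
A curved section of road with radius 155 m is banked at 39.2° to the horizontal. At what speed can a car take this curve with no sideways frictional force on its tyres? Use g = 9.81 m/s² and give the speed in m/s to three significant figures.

On a frictionless banked curve, N sinθ = mv²/r and N cosθ = mg, so tanθ = v²/(rg).
v = √(r g tanθ) = √(155 × 9.81 × tan 39.2°) = √(155 × 9.81 × 0.8156) = √1240 = 35.22 m/s.

35.2 m/s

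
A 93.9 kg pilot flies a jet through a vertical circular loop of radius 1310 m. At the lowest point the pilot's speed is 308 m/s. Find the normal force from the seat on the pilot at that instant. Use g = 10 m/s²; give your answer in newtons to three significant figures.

At the lowest point, N points up (toward the centre) and the weight mg points down (away from the centre), so the net inward force is N − mg = mv²/r.
N = m(v²/r + g) = 93.9 × ((308)²/1310 + 10.0) = 93.9 × (72.42 + 10.0) = 93.9 × 82.42 = 7739 N.

7740 N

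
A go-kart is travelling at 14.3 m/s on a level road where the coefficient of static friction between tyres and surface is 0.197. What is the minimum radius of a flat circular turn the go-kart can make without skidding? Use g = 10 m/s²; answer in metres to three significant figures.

104 m

At the limit, μ_s m g = m v²/r, so r_min = v²/(μ_s g) = (14.3)²/(0.197 × 10.0) = 204.5/1.970 = 103.8 m.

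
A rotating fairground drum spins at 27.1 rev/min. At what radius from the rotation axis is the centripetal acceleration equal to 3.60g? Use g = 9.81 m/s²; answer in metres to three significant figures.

4.39 m

ω = 27.1 rev/min × 2π/60 = 2.838 rad/s.
a_c = ω²r = 3.60g ⇒ r = 3.60 × 9.81 / (2.838)² = 35.32/8.054 = 4.385 m.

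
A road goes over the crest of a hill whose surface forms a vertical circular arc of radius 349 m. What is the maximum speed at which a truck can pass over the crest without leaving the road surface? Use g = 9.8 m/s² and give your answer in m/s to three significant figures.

At the crest the centre of the circle is below the truck, so the net downward (centripetal) force is mg − N = mv²/r.
The truck leaves the road when N → 0, giving v_max = √(g r) = √(9.8 × 349) = 58.48 m/s.

58.5 m/s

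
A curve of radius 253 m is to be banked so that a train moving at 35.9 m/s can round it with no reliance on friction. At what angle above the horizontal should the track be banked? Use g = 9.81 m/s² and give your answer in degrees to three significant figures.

27.4°

For a frictionless banked turn: horizontally N sinθ = mv²/r and vertically N cosθ = mg.
Dividing: tanθ = v²/(r g) = (35.9)²/(253 × 9.81) = 1289/2482 = 0.5193.
θ = arctan(0.5193) = 27.44°.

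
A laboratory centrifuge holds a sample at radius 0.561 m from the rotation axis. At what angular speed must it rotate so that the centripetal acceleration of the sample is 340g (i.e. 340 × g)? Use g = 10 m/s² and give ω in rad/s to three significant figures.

Centripetal acceleration a_c = ω²r. Setting ω²r = 340g:
ω = √(340g / r) = √(340 × 10.0 / 0.561) = √6061 = 77.85 rad/s.

77.8 rad/s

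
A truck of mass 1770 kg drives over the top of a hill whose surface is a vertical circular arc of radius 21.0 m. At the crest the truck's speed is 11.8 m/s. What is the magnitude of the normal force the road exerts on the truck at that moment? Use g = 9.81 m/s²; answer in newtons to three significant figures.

5630 N

At the crest the centripetal acceleration points downward (toward the centre of the arc), so mg − N = mv²/r.
N = m(g − v²/r) = 1770 × (9.81 − (11.8)²/21.0) = 1770 × (9.81 − 6.630) = 1770 × 3.180 = 5628 N.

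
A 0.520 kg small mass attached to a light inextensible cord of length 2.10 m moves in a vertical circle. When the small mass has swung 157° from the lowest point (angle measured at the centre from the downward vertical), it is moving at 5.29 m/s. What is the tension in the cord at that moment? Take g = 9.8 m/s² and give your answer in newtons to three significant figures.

Take the radial direction toward the centre of the circle as positive. The component of the weight along the string toward the centre is −mg cos φ (φ measured from the bottom), so Newton's second law along the string gives T − mg cos φ = m v²/r.
cos 157° = -0.9205, so T = m(v²/r + g cos φ) = 0.520 × ((5.29)²/2.10 + 9.8 × -0.9205) = 0.520 × (13.33 + (-9.021)) = 0.520 × 4.305 = 2.239 N.

2.24 N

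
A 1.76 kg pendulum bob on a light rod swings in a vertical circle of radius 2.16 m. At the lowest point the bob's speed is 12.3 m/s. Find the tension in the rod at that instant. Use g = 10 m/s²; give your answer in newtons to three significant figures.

At the lowest point, T points up (toward the centre) and the weight mg points down (away from the centre), so the net inward force is T − mg = mv²/r.
T = m(v²/r + g) = 1.76 × ((12.3)²/2.16 + 10.0) = 1.76 × (70.04 + 10.0) = 1.76 × 80.04 = 140.9 N.

141 N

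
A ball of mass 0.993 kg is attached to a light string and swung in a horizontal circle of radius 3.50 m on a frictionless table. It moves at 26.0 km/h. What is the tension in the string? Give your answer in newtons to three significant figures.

14.8 N

v = 26.0 km/h = 26.0/3.6 = 7.222 m/s.
The tension is the only horizontal force, so it supplies the full centripetal force: T = m v²/r = 0.993 × (7.222)²/3.50 = 0.993 × 52.16/3.50 = 14.80 N.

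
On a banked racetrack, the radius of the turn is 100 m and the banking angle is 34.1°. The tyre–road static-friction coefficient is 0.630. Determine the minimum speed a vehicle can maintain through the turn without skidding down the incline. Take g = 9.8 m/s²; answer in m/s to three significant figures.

5.69 m/s

At the minimum speed, friction acts up the slope at its limiting value f = μN. Radially (horizontal, toward centre): N sinθ − μN cosθ = mv²/r. Vertically: N cosθ + μN sinθ = mg.
Dividing: v² = r g (sinθ − μcosθ)/(cosθ + μsinθ).
sinθ − μcosθ = 0.5606 − 0.630×0.8281 = 0.03896; cosθ + μsinθ = 0.8281 + 0.630×0.5606 = 1.181.
v² = 100 × 9.8 × 0.03896/1.181 = 32.32 m²/s², so v = 5.685 m/s.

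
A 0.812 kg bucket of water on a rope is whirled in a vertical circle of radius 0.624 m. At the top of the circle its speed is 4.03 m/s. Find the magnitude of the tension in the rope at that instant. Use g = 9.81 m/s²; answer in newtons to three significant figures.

At the top, both T and the weight mg point inward (toward the centre), so T + mg = mv²/r.
T = m(v²/r − g) = 0.812 × ((4.03)²/0.624 − 9.81) = 0.812 × (26.03 − 9.81) = 0.812 × 16.22 = 13.17 N.

13.2 N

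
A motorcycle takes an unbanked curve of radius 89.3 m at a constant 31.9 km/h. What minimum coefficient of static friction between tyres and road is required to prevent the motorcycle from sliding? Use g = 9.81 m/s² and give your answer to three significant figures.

v = 31.9/3.6 = 8.861 m/s.
Friction provides the centripetal force: μ_s m g = m v²/r, so μ_s = v²/(g r) = (8.861)²/(9.81 × 89.3) = 78.52/876.0 = 0.08963.

0.0896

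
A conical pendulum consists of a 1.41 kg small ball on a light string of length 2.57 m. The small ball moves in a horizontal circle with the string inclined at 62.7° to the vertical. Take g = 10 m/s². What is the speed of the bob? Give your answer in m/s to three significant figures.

6.65 m/s

The radius of the circle is r = L sinθ = 2.57 × sin 62.7° = 2.284 m.
Horizontally T sinθ = mv²/r and vertically T cosθ = mg, so tanθ = v²/(rg).
v = √(r g tanθ) = √(2.284 × 10.0 × 1.937) = √44.25 = 6.652 m/s.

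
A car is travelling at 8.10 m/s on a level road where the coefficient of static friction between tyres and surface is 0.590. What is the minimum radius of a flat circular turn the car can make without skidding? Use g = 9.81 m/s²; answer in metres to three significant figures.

At the limit, μ_s m g = m v²/r, so r_min = v²/(μ_s g) = (8.10)²/(0.590 × 9.81) = 65.61/5.788 = 11.34 m.

11.3 m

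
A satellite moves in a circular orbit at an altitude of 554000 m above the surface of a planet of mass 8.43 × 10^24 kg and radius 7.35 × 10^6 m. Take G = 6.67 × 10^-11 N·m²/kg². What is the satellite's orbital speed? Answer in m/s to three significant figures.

8430 m/s

Orbital radius r = R + h = 7.35 × 10^6 + 554000 = 7.904 × 10^6 m.
Gravity supplies the centripetal force: G M m / r² = m v² / r, so v = √(GM/r).
v = √(6.67 × 10^-11 × 8.43 × 10^24 / 7.904 × 10^6) = √(7.114 × 10^7) = 8434 m/s.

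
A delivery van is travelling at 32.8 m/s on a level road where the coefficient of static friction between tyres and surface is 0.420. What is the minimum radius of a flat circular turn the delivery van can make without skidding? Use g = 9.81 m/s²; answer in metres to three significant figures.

261 m

At the limit, μ_s m g = m v²/r, so r_min = v²/(μ_s g) = (32.8)²/(0.420 × 9.81) = 1076/4.120 = 261.1 m.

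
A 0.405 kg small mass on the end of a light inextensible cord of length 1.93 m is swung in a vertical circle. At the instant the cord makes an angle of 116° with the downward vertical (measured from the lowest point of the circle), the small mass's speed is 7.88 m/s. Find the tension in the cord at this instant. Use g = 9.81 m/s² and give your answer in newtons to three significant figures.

11.3 N

Take the radial direction toward the centre of the circle as positive. The component of the weight along the string toward the centre is −mg cos φ (φ measured from the bottom), so Newton's second law along the string gives T − mg cos φ = m v²/r.
cos 116° = -0.4384, so T = m(v²/r + g cos φ) = 0.405 × ((7.88)²/1.93 + 9.81 × -0.4384) = 0.405 × (32.17 + (-4.300)) = 0.405 × 27.87 = 11.29 N.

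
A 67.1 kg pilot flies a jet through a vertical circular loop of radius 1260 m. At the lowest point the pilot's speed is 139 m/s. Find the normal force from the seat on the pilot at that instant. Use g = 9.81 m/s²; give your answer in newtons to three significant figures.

1690 N

At the lowest point, N points up (toward the centre) and the weight mg points down (away from the centre), so the net inward force is N − mg = mv²/r.
N = m(v²/r + g) = 67.1 × ((139)²/1260 + 9.81) = 67.1 × (15.33 + 9.81) = 67.1 × 25.14 = 1687 N.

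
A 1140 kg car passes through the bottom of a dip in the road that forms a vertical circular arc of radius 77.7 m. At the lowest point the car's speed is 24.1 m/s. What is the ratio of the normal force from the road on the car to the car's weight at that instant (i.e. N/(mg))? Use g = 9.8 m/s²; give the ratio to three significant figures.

At the bottom, N − mg = mv²/r, so N = m(v²/r + g) and N/(mg) = v²/(rg) + 1 = (24.1)²/(77.7 × 9.8) + 1 = 0.7628 + 1 = 1.763.

1.76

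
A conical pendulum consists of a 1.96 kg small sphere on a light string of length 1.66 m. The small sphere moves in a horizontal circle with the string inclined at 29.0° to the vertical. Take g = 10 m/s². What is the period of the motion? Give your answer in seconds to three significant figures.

r = L sinθ = 0.8048 m. From T sinθ = mω²r and T cosθ = mg: tanθ = ω²r/g, so ω² = g tanθ / r = g/(L cosθ).
ω = √(g/(L cosθ)) = √(10.0/(1.66 × 0.8746)) = √6.888 = 2.624 rad/s.
Period = 2π/ω = 2.394 s.

2.39 s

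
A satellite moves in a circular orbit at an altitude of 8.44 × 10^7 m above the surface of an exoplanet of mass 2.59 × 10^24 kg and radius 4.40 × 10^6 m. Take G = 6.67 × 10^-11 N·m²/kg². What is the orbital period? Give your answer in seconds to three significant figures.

r = R + h = 4.40 × 10^6 + 8.44 × 10^7 = 8.880 × 10^7 m. Gravity provides the centripetal force: G M m / r² = m v² / r ⇒ v = √(GM/r) = 1395 m/s.
T = 2πr/v = 2π × 8.880 × 10^7 / 1395 = 400000 s.

400000 s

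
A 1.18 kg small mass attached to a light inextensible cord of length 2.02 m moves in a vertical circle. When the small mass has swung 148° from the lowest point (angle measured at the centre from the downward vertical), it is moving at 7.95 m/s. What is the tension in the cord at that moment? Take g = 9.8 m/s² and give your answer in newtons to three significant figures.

Take the radial direction toward the centre of the circle as positive. The component of the weight along the string toward the centre is −mg cos φ (φ measured from the bottom), so Newton's second law along the string gives T − mg cos φ = m v²/r.
cos 148° = -0.8480, so T = m(v²/r + g cos φ) = 1.18 × ((7.95)²/2.02 + 9.8 × -0.8480) = 1.18 × (31.29 + (-8.311)) = 1.18 × 22.98 = 27.11 N.

27.1 N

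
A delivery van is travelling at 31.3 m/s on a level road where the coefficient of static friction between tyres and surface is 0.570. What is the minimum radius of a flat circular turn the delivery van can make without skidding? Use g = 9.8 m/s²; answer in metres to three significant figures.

175 m

At the limit, μ_s m g = m v²/r, so r_min = v²/(μ_s g) = (31.3)²/(0.570 × 9.8) = 979.7/5.586 = 175.4 m.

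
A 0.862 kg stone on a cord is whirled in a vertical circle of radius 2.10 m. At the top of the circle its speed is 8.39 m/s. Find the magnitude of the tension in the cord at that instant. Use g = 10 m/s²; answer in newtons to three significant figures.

20.3 N

At the top, both T and the weight mg point inward (toward the centre), so T + mg = mv²/r.
T = m(v²/r − g) = 0.862 × ((8.39)²/2.10 − 10.0) = 0.862 × (33.52 − 10.0) = 0.862 × 23.52 = 20.27 N.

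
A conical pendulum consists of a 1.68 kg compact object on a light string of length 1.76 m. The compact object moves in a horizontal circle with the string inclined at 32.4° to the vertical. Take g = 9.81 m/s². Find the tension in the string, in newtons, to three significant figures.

19.5 N

Vertically the bob has no acceleration, so T cosθ = mg.
T = mg/cosθ = 1.68 × 9.81 / cos 32.4° = 16.48/0.8443 = 19.52 N.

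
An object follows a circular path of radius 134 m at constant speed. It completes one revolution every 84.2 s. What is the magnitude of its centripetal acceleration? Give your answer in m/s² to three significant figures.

0.746 m/s²

v = 2πr/T = 2π × 134/84.2 = 9.999 m/s.
a_c = v²/r = (9.999)²/134 = 99.99/134 = 0.7462 m/s².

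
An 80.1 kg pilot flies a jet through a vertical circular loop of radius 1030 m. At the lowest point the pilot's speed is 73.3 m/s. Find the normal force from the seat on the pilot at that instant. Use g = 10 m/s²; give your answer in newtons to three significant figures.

At the lowest point, N points up (toward the centre) and the weight mg points down (away from the centre), so the net inward force is N − mg = mv²/r.
N = m(v²/r + g) = 80.1 × ((73.3)²/1030 + 10.0) = 80.1 × (5.216 + 10.0) = 80.1 × 15.22 = 1219 N.

1220 N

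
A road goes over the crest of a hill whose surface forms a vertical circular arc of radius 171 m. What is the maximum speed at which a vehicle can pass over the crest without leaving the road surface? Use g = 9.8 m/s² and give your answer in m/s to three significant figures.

40.9 m/s

At the crest the centre of the circle is below the vehicle, so the net downward (centripetal) force is mg − N = mv²/r.
The vehicle leaves the road when N → 0, giving v_max = √(g r) = √(9.8 × 171) = 40.94 m/s.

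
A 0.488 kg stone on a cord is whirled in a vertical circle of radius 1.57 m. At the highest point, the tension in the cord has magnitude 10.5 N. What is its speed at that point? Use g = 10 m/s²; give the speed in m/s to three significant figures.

At the top, T + mg = mv²/r, so v = √(r(T/m + g)) = √(1.57 × (10.5/0.488 + 10.0)) = √(1.57 × 31.52) = √49.48 = 7.034 m/s.

7.03 m/s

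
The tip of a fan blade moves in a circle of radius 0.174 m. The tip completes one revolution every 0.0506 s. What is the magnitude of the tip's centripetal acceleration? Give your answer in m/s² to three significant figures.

2680 m/s²

v = 2πr/T = 2π × 0.174/0.0506 = 21.61 m/s.
a_c = v²/r = (21.61)²/0.174 = 466.8/0.174 = 2683 m/s².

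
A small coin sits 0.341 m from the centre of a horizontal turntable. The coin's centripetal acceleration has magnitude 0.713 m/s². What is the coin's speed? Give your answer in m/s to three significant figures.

0.493 m/s

a_c = v²/r ⇒ v = √(a_c · r) = √(0.713 × 0.341) = √0.2431 = 0.4931 m/s.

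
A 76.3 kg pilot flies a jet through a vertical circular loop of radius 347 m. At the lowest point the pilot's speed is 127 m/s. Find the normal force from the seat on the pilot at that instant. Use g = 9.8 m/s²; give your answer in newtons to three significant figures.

At the lowest point, N points up (toward the centre) and the weight mg points down (away from the centre), so the net inward force is N − mg = mv²/r.
N = m(v²/r + g) = 76.3 × ((127)²/347 + 9.8) = 76.3 × (46.48 + 9.8) = 76.3 × 56.28 = 4294 N.

4290 N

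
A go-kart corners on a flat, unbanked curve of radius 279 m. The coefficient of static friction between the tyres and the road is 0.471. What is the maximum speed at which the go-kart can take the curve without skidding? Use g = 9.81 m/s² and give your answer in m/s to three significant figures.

The only inward force on a level bend is static friction, so at the limit f_s = μ_s N = μ_s m g = m v²/r.
Mass cancels: v_max = √(μ_s g r) = √(0.471 × 9.81 × 279) = √1289 = 35.90 m/s.

35.9 m/s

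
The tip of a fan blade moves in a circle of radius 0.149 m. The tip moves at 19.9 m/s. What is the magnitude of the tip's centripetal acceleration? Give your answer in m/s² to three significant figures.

a_c = v²/r = (19.90)²/0.149 = 396.0/0.149 = 2658 m/s².

2660 m/s²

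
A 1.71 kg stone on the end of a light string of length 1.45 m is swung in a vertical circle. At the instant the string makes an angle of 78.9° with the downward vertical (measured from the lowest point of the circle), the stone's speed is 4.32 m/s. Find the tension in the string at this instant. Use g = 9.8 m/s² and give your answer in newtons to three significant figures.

Take the radial direction toward the centre of the circle as positive. The component of the weight along the string toward the centre is −mg cos φ (φ measured from the bottom), so Newton's second law along the string gives T − mg cos φ = m v²/r.
cos 78.9° = 0.1925, so T = m(v²/r + g cos φ) = 1.71 × ((4.32)²/1.45 + 9.8 × 0.1925) = 1.71 × (12.87 + (1.887)) = 1.71 × 14.76 = 25.24 N.

25.2 N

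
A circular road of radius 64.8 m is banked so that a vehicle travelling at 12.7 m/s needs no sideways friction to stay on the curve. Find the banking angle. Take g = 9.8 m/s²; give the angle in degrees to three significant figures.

14.3°

With no friction, the horizontal component of the normal force provides the centripetal force: N sinθ = mv²/r, while N cosθ = mg vertically.
Dividing: tanθ = v²/(r g) = (12.7)²/(64.8 × 9.8) = 161.3/635.0 = 0.2540.
θ = arctan(0.2540) = 14.25°.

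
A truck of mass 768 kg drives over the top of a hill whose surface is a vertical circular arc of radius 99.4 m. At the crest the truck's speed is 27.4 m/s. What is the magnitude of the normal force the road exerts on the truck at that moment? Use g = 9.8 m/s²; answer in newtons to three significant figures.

1730 N

At the crest the centripetal acceleration points downward (toward the centre of the arc), so mg − N = mv²/r.
N = m(g − v²/r) = 768 × (9.8 − (27.4)²/99.4) = 768 × (9.8 − 7.553) = 768 × 2.247 = 1726 N.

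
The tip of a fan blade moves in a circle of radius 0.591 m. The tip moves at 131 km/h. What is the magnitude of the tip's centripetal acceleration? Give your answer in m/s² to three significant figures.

2240 m/s²

v = 131 km/h = 131/3.6 = 36.39 m/s.
a_c = v²/r = (36.39)²/0.591 = 1324/0.591 = 2241 m/s².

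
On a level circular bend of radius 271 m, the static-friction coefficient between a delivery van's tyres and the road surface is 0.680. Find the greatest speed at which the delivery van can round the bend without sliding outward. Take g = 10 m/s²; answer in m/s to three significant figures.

On a flat curve, static friction is the only horizontal force, so it must supply the full centripetal force: μ_s m g = m v²/r.
Mass cancels: v_max = √(μ_s g r) = √(0.680 × 10.0 × 271) = √1843 = 42.93 m/s.

42.9 m/s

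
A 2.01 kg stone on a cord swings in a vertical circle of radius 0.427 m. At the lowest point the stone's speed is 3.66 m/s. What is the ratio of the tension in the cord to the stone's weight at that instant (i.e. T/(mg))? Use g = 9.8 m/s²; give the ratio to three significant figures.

At the bottom, T − mg = mv²/r, so T = m(v²/r + g) and T/(mg) = v²/(rg) + 1 = (3.66)²/(0.427 × 9.8) + 1 = 3.201 + 1 = 4.201.

4.20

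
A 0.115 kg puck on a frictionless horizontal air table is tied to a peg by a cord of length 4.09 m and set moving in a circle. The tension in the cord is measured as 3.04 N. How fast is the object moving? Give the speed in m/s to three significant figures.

T = m v²/r ⇒ v = √(T r / m) = √(3.04 × 4.09 / 0.115) = √108.1 = 10.40 m/s.

10.4 m/s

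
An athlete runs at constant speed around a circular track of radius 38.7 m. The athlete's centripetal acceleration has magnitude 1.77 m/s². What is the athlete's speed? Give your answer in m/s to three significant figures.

a_c = v²/r ⇒ v = √(a_c · r) = √(1.77 × 38.7) = √68.50 = 8.276 m/s.

8.28 m/s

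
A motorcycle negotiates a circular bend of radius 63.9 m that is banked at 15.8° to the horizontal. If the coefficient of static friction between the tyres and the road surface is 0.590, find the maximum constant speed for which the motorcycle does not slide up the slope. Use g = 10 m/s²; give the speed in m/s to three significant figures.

At the maximum speed, friction acts down the slope at its limiting value f = μN. Radially (horizontal, toward centre): N sinθ + μN cosθ = mv²/r. Vertically: N cosθ − μN sinθ = mg.
Dividing: v² = r g (sinθ + μcosθ)/(cosθ − μsinθ).
sinθ + μcosθ = 0.2723 + 0.590×0.9622 = 0.8400; cosθ − μsinθ = 0.9622 − 0.590×0.2723 = 0.8016.
v² = 63.9 × 10.0 × 0.8400/0.8016 = 669.6 m²/s², so v = 25.88 m/s.

25.9 m/s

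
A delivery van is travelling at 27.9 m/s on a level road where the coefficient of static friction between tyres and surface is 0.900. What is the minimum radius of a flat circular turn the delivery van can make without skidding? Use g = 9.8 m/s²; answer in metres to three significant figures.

88.3 m

At the limit, μ_s m g = m v²/r, so r_min = v²/(μ_s g) = (27.9)²/(0.900 × 9.8) = 778.4/8.820 = 88.26 m.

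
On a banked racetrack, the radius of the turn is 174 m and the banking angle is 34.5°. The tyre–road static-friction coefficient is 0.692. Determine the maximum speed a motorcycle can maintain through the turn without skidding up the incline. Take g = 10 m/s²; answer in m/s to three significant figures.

67.7 m/s

At the maximum speed, friction acts down the slope at its limiting value f = μN. Radially (horizontal, toward centre): N sinθ + μN cosθ = mv²/r. Vertically: N cosθ − μN sinθ = mg.
Dividing: v² = r g (sinθ + μcosθ)/(cosθ − μsinθ).
sinθ + μcosθ = 0.5664 + 0.692×0.8241 = 1.137; cosθ − μsinθ = 0.8241 − 0.692×0.5664 = 0.4322.
v² = 174 × 10.0 × 1.137/0.4322 = 4577 m²/s², so v = 67.65 m/s.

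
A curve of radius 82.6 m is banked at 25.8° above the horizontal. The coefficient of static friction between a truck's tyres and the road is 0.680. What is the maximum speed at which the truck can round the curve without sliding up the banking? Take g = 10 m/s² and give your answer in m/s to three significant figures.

37.8 m/s

At the maximum speed, friction acts down the slope at its limiting value f = μN. Radially (horizontal, toward centre): N sinθ + μN cosθ = mv²/r. Vertically: N cosθ − μN sinθ = mg.
Dividing: v² = r g (sinθ + μcosθ)/(cosθ − μsinθ).
sinθ + μcosθ = 0.4352 + 0.680×0.9003 = 1.047; cosθ − μsinθ = 0.9003 − 0.680×0.4352 = 0.6044.
v² = 82.6 × 10.0 × 1.047/0.6044 = 1432 m²/s², so v = 37.84 m/s.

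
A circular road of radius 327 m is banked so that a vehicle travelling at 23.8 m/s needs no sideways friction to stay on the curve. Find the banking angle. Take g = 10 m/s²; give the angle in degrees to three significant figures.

9.83°

With no friction, the horizontal component of the normal force provides the centripetal force: N sinθ = mv²/r, while N cosθ = mg vertically.
Dividing: tanθ = v²/(r g) = (23.8)²/(327 × 10.0) = 566.4/3270 = 0.1732.
θ = arctan(0.1732) = 9.827°.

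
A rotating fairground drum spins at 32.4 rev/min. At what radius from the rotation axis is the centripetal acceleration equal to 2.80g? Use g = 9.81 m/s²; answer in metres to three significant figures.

2.39 m

ω = 32.4 rev/min × 2π/60 = 3.393 rad/s.
a_c = ω²r = 2.80g ⇒ r = 2.80 × 9.81 / (3.393)² = 27.47/11.51 = 2.386 m.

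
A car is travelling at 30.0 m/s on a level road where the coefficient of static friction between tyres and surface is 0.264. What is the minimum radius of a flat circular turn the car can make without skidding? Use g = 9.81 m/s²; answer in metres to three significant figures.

348 m

At the limit, μ_s m g = m v²/r, so r_min = v²/(μ_s g) = (30.0)²/(0.264 × 9.81) = 900.0/2.590 = 347.5 m.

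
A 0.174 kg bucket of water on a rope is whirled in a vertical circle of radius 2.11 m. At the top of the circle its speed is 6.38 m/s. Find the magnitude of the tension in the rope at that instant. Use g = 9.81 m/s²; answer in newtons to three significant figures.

At the top, both T and the weight mg point inward (toward the centre), so T + mg = mv²/r.
T = m(v²/r − g) = 0.174 × ((6.38)²/2.11 − 9.81) = 0.174 × (19.29 − 9.81) = 0.174 × 9.481 = 1.650 N.

1.65 N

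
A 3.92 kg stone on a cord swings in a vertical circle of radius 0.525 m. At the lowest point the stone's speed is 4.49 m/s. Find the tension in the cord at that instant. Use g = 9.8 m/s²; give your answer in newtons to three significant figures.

At the lowest point, T points up (toward the centre) and the weight mg points down (away from the centre), so the net inward force is T − mg = mv²/r.
T = m(v²/r + g) = 3.92 × ((4.49)²/0.525 + 9.8) = 3.92 × (38.40 + 9.8) = 3.92 × 48.20 = 188.9 N.

189 N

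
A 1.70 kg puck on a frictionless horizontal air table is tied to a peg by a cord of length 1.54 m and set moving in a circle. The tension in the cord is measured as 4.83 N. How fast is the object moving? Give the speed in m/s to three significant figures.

T = m v²/r ⇒ v = √(T r / m) = √(4.83 × 1.54 / 1.70) = √4.375 = 2.092 m/s.

2.09 m/s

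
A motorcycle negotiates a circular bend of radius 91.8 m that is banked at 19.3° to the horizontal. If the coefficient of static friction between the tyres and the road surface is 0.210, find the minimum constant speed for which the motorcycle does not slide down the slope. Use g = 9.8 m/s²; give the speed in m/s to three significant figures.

At the minimum speed, friction acts up the slope at its limiting value f = μN. Radially (horizontal, toward centre): N sinθ − μN cosθ = mv²/r. Vertically: N cosθ + μN sinθ = mg.
Dividing: v² = r g (sinθ − μcosθ)/(cosθ + μsinθ).
sinθ − μcosθ = 0.3305 − 0.210×0.9438 = 0.1323; cosθ + μsinθ = 0.9438 + 0.210×0.3305 = 1.013.
v² = 91.8 × 9.8 × 0.1323/1.013 = 117.5 m²/s², so v = 10.84 m/s.

10.8 m/s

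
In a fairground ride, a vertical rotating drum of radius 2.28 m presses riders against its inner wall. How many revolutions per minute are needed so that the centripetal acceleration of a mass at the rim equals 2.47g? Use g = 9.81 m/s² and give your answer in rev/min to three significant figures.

Require ω²r = 2.47g, so ω = √(2.47 × 9.81/2.28) = 3.260 rad/s.
In rev/min: ω × 60/(2π) = 3.260 × 60/(2π) = 31.13 rev/min.

31.1 rev/min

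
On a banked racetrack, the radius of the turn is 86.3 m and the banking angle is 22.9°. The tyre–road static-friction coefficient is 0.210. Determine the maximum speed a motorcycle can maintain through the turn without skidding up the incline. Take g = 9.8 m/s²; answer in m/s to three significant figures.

At the maximum speed, friction acts down the slope at its limiting value f = μN. Radially (horizontal, toward centre): N sinθ + μN cosθ = mv²/r. Vertically: N cosθ − μN sinθ = mg.
Dividing: v² = r g (sinθ + μcosθ)/(cosθ − μsinθ).
sinθ + μcosθ = 0.3891 + 0.210×0.9212 = 0.5826; cosθ − μsinθ = 0.9212 − 0.210×0.3891 = 0.8395.
v² = 86.3 × 9.8 × 0.5826/0.8395 = 586.9 m²/s², so v = 24.23 m/s.

24.2 m/s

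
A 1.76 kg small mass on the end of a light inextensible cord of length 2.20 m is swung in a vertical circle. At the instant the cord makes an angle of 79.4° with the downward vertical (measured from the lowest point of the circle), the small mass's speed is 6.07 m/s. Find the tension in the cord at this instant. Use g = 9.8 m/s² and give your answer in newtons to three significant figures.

32.6 N

Take the radial direction toward the centre of the circle as positive. The component of the weight along the string toward the centre is −mg cos φ (φ measured from the bottom), so Newton's second law along the string gives T − mg cos φ = m v²/r.
cos 79.4° = 0.1840, so T = m(v²/r + g cos φ) = 1.76 × ((6.07)²/2.20 + 9.8 × 0.1840) = 1.76 × (16.75 + (1.803)) = 1.76 × 18.55 = 32.65 N.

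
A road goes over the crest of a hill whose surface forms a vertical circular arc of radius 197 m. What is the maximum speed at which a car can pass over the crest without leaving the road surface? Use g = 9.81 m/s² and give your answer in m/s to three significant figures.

44.0 m/s

At the crest the centre of the circle is below the car, so the net downward (centripetal) force is mg − N = mv²/r.
The car leaves the road when N → 0, giving v_max = √(g r) = √(9.81 × 197) = 43.96 m/s.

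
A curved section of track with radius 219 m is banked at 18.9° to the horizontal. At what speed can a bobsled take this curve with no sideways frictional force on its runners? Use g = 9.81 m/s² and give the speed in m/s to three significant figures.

27.1 m/s

On a frictionless banked curve, N sinθ = mv²/r and N cosθ = mg, so tanθ = v²/(rg).
v = √(r g tanθ) = √(219 × 9.81 × tan 18.9°) = √(219 × 9.81 × 0.3424) = √735.6 = 27.12 m/s.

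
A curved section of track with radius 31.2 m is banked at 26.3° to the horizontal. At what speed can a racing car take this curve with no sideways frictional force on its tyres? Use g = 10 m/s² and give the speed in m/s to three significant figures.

On a frictionless banked curve, N sinθ = mv²/r and N cosθ = mg, so tanθ = v²/(rg).
v = √(r g tanθ) = √(31.2 × 10.0 × tan 26.3°) = √(31.2 × 10.0 × 0.4942) = √154.2 = 12.42 m/s.

12.4 m/s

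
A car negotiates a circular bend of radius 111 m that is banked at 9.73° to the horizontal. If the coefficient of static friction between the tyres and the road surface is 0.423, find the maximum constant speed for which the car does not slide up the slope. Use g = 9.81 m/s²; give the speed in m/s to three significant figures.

26.4 m/s

At the maximum speed, friction acts down the slope at its limiting value f = μN. Radially (horizontal, toward centre): N sinθ + μN cosθ = mv²/r. Vertically: N cosθ − μN sinθ = mg.
Dividing: v² = r g (sinθ + μcosθ)/(cosθ − μsinθ).
sinθ + μcosθ = 0.1690 + 0.423×0.9856 = 0.5859; cosθ − μsinθ = 0.9856 − 0.423×0.1690 = 0.9141.
v² = 111 × 9.81 × 0.5859/0.9141 = 698.0 m²/s², so v = 26.42 m/s.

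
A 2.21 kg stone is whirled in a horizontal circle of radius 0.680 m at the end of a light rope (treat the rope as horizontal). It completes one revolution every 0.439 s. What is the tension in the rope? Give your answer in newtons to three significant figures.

v = 2πr/T = 2π × 0.680/0.439 = 9.732 m/s.
The tension is the only horizontal force, so it supplies the full centripetal force: T = m v²/r = 2.21 × (9.732)²/0.680 = 2.21 × 94.72/0.680 = 307.8 N.

308 N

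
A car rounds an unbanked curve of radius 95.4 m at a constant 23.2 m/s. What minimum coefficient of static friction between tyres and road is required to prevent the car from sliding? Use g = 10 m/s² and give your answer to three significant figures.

0.564

Friction provides the centripetal force: μ_s m g = m v²/r, so μ_s = v²/(g r) = (23.20)²/(10.0 × 95.4) = 538.2/954.0 = 0.5642.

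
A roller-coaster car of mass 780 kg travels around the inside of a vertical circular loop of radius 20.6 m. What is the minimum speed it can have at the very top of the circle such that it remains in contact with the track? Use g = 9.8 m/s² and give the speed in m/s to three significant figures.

At the highest point the centre is directly below, so both the weight and N act inward: N + mg = mv²/r.
At minimum speed N → 0, so mg = mv_min²/r ⇒ v_min = √(g r) = √(9.8 × 20.6) = 14.21 m/s.

14.2 m/s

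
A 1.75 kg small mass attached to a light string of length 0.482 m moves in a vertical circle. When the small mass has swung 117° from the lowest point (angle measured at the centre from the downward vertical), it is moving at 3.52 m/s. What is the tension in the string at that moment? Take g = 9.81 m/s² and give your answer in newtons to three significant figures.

Take the radial direction toward the centre of the circle as positive. The component of the weight along the string toward the centre is −mg cos φ (φ measured from the bottom), so Newton's second law along the string gives T − mg cos φ = m v²/r.
cos 117° = -0.4540, so T = m(v²/r + g cos φ) = 1.75 × ((3.52)²/0.482 + 9.81 × -0.4540) = 1.75 × (25.71 + (-4.454)) = 1.75 × 21.25 = 37.19 N.

37.2 N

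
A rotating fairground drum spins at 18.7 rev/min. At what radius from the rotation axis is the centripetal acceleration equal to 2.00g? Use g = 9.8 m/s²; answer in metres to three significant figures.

5.11 m

ω = 18.7 rev/min × 2π/60 = 1.958 rad/s.
a_c = ω²r = 2.00g ⇒ r = 2.00 × 9.8 / (1.958)² = 19.60/3.835 = 5.111 m.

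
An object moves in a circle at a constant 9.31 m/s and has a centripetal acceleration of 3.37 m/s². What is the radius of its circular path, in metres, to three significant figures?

a_c = v²/r ⇒ r = v²/a_c = (9.31)²/3.37 = 86.68/3.37 = 25.72 m.

25.7 m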